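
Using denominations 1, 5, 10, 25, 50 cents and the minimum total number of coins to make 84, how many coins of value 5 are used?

Greedy: take as many of the largest coin as possible, then repeat with the remainder.
84 − 1×50→34 − 1×25→9 − 1×5→4 − 4×1→0
Count of 5: 1

1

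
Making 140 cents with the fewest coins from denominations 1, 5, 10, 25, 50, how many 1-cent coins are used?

140 = 2×50 + 1×25 + 1×10 + 1×5
Count of 1: 0

0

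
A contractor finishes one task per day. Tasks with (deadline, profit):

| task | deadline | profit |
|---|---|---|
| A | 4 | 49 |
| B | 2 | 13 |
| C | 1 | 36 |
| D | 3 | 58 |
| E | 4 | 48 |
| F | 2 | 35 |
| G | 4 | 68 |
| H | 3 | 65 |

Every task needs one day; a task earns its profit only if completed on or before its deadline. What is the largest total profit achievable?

Sort by profit descending; place each in the latest free slot ≤ its deadline.
By profit: G(d4,68), H(d3,65), D(d3,58), A(d4,49), E(d4,48), C(d1,36), F(d2,35), B(d2,13)
G→slot 4; H→slot 3; D→slot 2; A→slot 1; E skipped; C skipped; F skipped; B skipped.
Profit = 49 + 58 + 65 + 68 = 240

240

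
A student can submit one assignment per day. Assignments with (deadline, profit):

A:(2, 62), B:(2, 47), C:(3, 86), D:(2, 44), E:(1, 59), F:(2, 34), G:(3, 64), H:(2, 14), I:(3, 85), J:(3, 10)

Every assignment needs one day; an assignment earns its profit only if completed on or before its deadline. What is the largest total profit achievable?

235

Sort by profit descending; place each in the latest free slot ≤ its deadline.
Profit order: C=86 I=85 G=64 A=62 E=59 B=47 D=44 F=34 H=14 J=10
Assign: C→slot 3, I→slot 2, G→slot 1, A skipped, E skipped, B skipped, D skipped, F skipped, H skipped, J skipped.
Slots: [1:G] [2:I] [3:C]
Profit = 64 + 85 + 86 = 235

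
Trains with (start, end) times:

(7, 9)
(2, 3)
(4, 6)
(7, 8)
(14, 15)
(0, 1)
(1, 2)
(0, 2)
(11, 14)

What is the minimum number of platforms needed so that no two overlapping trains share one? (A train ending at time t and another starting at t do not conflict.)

2

The answer is the maximum number of intervals overlapping at any instant.
Events (time:±→running): 0:+→1 0:+→2 … peak 2.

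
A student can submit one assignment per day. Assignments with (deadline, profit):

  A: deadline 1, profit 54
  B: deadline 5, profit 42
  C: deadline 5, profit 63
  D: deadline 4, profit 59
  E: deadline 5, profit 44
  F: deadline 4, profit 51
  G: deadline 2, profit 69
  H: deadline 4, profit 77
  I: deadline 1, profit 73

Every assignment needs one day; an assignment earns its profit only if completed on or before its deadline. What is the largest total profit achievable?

341

Take jobs in profit order; each goes to the latest open slot no later than its deadline.
By profit: H(d4,77), I(d1,73), G(d2,69), C(d5,63), D(d4,59), A(d1,54), F(d4,51), E(d5,44), B(d5,42)
H→slot 4; I→slot 1; G→slot 2; C→slot 5; D→slot 3; A skipped; F skipped; E skipped; B skipped.
Profit = 73 + 69 + 59 + 77 + 63 = 341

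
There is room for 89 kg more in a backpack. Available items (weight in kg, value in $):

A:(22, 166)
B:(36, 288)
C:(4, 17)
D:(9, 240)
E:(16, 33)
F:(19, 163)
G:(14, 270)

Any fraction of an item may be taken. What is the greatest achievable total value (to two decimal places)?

Order: D (240/9=26.67) > G (270/14=19.29) > F (163/19=8.58) > B (288/36=8.00) > A (166/22=7.55) > C (17/4=4.25) > E (33/16=2.06)
Fill: take D (9 @ 240) → take G (14 @ 270) → take F (19 @ 163) → take B (36 @ 288) → take 11/22 of A → 83.00; 89/89 used.
Total value = 1044.00

1044.00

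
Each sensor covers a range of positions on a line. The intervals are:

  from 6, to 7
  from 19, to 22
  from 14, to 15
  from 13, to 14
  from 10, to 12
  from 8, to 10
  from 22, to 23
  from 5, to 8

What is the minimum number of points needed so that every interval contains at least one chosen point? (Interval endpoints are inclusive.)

Process intervals by earliest right end; each time one isn't hit yet, stab at its right endpoint.
By right end: [6,7]  [5,8]  [8,10]  [10,12]  [13,14]  [14,15]  [19,22]  [22,23]
[6,7] uncovered → point at 7; [8,10] uncovered → point at 10; [13,14] uncovered → point at 14; [19,22] uncovered → point at 22.
Points: 7, 10, 14, 22 (4 total).

4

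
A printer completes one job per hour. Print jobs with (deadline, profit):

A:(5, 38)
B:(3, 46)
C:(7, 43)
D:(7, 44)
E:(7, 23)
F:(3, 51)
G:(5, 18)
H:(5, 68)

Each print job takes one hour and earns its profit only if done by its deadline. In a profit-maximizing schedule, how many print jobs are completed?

7

Profit order: H=68 F=51 B=46 D=44 C=43 A=38 E=23 G=18
Assign: H→slot 5, F→slot 3, B→slot 2, D→slot 7, C→slot 6, A→slot 4, E→slot 1, G skipped.
Slots: [1:E] [2:B] [3:F] [4:A] [5:H] [6:C] [7:D]
7 of 8 scheduled.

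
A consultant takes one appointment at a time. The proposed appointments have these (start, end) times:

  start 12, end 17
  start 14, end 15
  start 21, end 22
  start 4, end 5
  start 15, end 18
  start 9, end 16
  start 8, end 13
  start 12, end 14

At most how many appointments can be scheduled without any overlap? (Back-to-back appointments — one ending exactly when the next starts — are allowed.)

5

Sorted by end: (4,5)  (8,13)  (12,14)  (14,15)  (9,16)  (12,17)  (15,18)  (21,22)
take (4,5); take (8,13); take (14,15); take (15,18); take (21,22).
Selected 5 appointments.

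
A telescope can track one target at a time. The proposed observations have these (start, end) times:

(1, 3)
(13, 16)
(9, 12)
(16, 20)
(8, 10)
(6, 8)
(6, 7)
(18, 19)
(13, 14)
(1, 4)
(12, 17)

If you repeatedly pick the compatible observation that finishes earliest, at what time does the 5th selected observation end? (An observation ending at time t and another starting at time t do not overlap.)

19

Order by finish time; keep every interval that doesn't clash with the previous kept one.
Sorted by end: (1,3)  (1,4)  (6,7)  (6,8)  (8,10)  (9,12)  (13,14)  (13,16)  (12,17)  (18,19)  (16,20)
take (1,3); take (6,7); take (8,10); skip (9,12); take (13,14); skip (13,16); take (18,19).
Selected: (1,3) (6,7) (8,10) (13,14) (18,19)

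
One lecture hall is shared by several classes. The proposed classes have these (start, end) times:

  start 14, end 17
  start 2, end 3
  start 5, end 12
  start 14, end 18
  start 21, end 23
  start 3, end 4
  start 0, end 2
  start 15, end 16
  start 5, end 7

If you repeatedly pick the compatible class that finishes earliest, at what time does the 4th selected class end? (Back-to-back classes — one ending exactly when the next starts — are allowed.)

Sorted by end: (0,2)  (2,3)  (3,4)  (5,7)  (5,12)  (15,16)  (14,17)  (14,18)  (21,23)
take (0,2); take (2,3); take (3,4); take (5,7); take (15,16); skip (14,17); skip (14,18); take (21,23).
Selected: (0,2) (2,3) (3,4) (5,7) (15,16) (21,23)

7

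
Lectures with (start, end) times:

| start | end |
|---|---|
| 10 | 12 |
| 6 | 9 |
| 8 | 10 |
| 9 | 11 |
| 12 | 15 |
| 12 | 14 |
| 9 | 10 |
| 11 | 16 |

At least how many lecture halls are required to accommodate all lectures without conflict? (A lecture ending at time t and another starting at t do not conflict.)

Events (time:±→running): 6:+→1 8:+→2 9:-→1 9:+→2 9:+→3 … peak 3.

3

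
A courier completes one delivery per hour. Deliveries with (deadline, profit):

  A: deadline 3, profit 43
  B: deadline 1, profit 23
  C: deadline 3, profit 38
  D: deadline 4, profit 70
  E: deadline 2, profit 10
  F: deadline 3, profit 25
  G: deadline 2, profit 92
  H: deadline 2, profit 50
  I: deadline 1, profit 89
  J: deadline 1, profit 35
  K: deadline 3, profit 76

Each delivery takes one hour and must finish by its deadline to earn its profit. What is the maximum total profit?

Profit order: G=92 I=89 K=76 D=70 H=50 A=43 C=38 J=35 F=25 B=23 E=10
Assign: G→slot 2, I→slot 1, K→slot 3, D→slot 4, H skipped, A skipped, C skipped, J skipped, F skipped, B skipped, E skipped.
Slots: [1:I] [2:G] [3:K] [4:D]
Profit = 89 + 92 + 76 + 70 = 327

327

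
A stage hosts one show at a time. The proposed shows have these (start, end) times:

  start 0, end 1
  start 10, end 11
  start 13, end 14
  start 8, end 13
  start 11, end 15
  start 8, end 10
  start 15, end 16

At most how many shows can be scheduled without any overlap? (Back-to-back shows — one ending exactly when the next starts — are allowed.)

Sorted by end: (0,1)  (8,10)  (10,11)  (8,13)  (13,14)  (11,15)  (15,16)
take (0,1); take (8,10); take (10,11); skip (8,13); take (13,14); take (15,16).
Selected 5 shows.

5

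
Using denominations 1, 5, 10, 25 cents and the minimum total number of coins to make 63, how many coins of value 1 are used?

Greedy: take as many of the largest coin as possible, then repeat with the remainder.
63 − 2×25→13 − 1×10→3 − 3×1→0
Count of 1: 3

3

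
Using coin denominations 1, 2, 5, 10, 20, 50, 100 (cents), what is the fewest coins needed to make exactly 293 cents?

7

Greedy: take as many of the largest coin as possible, then repeat with the remainder.
293 − 2×100→93 − 1×50→43 − 2×20→3 − 1×2→1 − 1×1→0
Total coins = 2 + 1 + 2 + 1 + 1 = 7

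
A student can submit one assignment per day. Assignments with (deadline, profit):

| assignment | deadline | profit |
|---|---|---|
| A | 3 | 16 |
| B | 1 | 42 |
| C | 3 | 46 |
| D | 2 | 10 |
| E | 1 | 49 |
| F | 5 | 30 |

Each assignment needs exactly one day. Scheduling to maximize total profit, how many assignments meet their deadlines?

4

Profit order: E=49 C=46 B=42 F=30 A=16 D=10
Assign: E→slot 1, C→slot 3, B skipped, F→slot 5, A→slot 2, D skipped.
Slots: [1:E] [2:A] [3:C] [5:F]
4 of 6 scheduled.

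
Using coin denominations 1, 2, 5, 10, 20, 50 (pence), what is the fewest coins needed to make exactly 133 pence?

133 = 2×50 + 1×20 + 1×10 + 1×2 + 1×1
Total coins = 2 + 1 + 1 + 1 + 1 = 6

6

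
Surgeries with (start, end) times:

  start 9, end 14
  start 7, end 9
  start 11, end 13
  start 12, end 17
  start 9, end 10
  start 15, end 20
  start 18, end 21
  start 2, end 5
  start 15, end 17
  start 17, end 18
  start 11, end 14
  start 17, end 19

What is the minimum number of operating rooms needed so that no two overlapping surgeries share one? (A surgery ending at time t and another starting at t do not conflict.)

starts: [2, 7, 9, 9, 11, 11, 12, 15, 15, 17, 17, 18]
ends:   [5, 9, 10, 13, 14, 14, 17, 17, 18, 19, 20, 21]
s2→1 e5→0 s7→1 e9→0 s9→1 s9→2 e10→1 s11→2 s11→3 s12→4  — peak 4.

4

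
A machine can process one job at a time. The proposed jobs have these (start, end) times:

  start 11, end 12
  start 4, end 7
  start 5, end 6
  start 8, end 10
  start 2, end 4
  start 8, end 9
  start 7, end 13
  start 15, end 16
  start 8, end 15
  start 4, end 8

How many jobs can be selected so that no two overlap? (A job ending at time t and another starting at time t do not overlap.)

5

Order by finish time; keep every interval that doesn't clash with the previous kept one.
Sorted by end: (2,4)  (5,6)  (4,7)  (4,8)  (8,9)  (8,10)  (11,12)  (7,13)  (8,15)  (15,16)
take (2,4); take (5,6); take (8,9); take (11,12); take (15,16).
Selected 5 jobs.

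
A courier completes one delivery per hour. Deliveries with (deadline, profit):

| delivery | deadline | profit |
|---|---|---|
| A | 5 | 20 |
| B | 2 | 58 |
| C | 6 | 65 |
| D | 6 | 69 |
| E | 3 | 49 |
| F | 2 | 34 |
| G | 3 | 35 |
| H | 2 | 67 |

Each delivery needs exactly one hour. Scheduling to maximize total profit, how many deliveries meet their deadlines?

Profit order: D=69 H=67 C=65 B=58 E=49 G=35 F=34 A=20
Assign: D→slot 6, H→slot 2, C→slot 5, B→slot 1, E→slot 3, G skipped, F skipped, A→slot 4.
Slots: [1:B] [2:H] [3:E] [4:A] [5:C] [6:D]
6 of 8 scheduled.

6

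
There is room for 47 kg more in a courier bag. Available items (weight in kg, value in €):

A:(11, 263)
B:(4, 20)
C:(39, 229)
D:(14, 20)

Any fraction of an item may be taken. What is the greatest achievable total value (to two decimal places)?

474.38

Sort by value per unit weight and fill in that order.
Ratios (sorted): A 23.91, C 5.87, B 5.00, D 1.43
take A (11 @ 263); take 36/39 of C → 211.38. Capacity used 47/47.
Total value = 474.38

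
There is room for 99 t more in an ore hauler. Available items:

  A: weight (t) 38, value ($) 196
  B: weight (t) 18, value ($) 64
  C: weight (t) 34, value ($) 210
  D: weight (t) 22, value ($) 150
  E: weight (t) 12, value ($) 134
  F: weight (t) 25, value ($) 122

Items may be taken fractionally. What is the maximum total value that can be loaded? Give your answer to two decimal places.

Ratios (sorted): E 11.17, D 6.82, C 6.18, A 5.16, F 4.88, B 3.56
take E (12 @ 134); take D (22 @ 150); take C (34 @ 210); take 31/38 of A → 159.89. Capacity used 99/99.
Total value = 653.89

653.89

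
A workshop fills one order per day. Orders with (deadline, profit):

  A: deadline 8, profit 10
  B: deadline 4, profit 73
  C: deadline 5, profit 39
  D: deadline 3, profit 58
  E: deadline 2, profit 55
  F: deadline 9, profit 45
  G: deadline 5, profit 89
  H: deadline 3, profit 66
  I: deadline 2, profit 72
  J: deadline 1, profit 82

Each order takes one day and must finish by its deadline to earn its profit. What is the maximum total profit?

437

Take jobs in profit order; each goes to the latest open slot no later than its deadline.
By profit: G(d5,89), J(d1,82), B(d4,73), I(d2,72), H(d3,66), D(d3,58), E(d2,55), F(d9,45), C(d5,39), A(d8,10)
G→slot 5; J→slot 1; B→slot 4; I→slot 2; H→slot 3; D skipped; E skipped; F→slot 9; C skipped; A→slot 8.
Profit = 82 + 72 + 66 + 73 + 89 + 10 + 45 = 437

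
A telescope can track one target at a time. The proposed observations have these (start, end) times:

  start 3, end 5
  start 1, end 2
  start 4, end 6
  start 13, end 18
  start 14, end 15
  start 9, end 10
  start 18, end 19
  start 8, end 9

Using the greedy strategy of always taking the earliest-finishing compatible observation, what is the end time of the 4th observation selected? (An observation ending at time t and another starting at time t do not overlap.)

Order by finish time; keep every interval that doesn't clash with the previous kept one.
By end time: (1,2), (3,5), (4,6), (8,9), (9,10), (14,15), (13,18), (18,19).
Pick (1,2); next start ≥ 2 → (3,5); next start ≥ 5 → (8,9); next start ≥ 9 → (9,10); next start ≥ 10 → (14,15); next start ≥ 15 → (18,19).
Selected: (1,2) (3,5) (8,9) (9,10) (14,15) (18,19)

10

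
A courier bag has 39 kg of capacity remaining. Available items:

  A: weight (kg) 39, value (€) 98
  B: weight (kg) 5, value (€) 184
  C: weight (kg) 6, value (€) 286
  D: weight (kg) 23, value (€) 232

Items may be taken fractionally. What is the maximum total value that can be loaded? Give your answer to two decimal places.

714.56

Order: C (286/6=47.67) > B (184/5=36.80) > D (232/23=10.09) > A (98/39=2.51)
Fill: take C (6 @ 286) → take B (5 @ 184) → take D (23 @ 232) → take 5/39 of A → 12.56; 39/39 used.
Total value = 714.56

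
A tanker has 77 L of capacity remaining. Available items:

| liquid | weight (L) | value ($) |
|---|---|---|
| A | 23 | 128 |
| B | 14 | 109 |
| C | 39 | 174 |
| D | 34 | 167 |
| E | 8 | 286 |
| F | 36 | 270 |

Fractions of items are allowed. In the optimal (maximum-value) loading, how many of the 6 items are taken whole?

Order: E (286/8=35.75) > B (109/14=7.79) > F (270/36=7.50) > A (128/23=5.57) > D (167/34=4.91) > C (174/39=4.46)
Fill: take E (8 @ 286) → take B (14 @ 109) → take F (36 @ 270) → take 19/23 of A → 105.74; 77/77 used.
3 item(s) taken whole; one partial (take 19/23 of A).

3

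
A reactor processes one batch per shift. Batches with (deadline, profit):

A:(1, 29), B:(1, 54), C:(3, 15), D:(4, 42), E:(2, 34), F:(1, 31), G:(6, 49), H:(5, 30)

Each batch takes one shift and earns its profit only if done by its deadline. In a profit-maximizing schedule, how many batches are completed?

6

Sort by profit descending; place each in the latest free slot ≤ its deadline.
By profit: B(d1,54), G(d6,49), D(d4,42), E(d2,34), F(d1,31), H(d5,30), A(d1,29), C(d3,15)
B→slot 1; G→slot 6; D→slot 4; E→slot 2; F skipped; H→slot 5; A skipped; C→slot 3.
6 of 8 scheduled.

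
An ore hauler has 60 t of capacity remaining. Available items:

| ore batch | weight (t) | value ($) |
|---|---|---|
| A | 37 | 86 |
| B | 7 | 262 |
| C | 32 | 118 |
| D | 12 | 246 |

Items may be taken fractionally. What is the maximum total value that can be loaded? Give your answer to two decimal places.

Ratios (sorted): B 37.43, D 20.50, C 3.69, A 2.32
take B (7 @ 262); take D (12 @ 246); take C (32 @ 118); take 9/37 of A → 20.92. Capacity used 60/60.
Total value = 646.92

646.92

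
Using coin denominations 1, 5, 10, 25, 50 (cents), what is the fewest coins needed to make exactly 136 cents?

5

Use the largest denomination that fits, subtract, and repeat.
136 = 2×50 + 1×25 + 1×10 + 1×1
Total coins = 2 + 1 + 1 + 1 = 5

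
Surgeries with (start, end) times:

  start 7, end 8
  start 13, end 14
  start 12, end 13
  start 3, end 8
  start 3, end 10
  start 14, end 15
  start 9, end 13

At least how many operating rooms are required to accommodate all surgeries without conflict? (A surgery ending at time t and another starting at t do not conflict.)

3

Events (time:±→running): 3:+→1 3:+→2 7:+→3 … peak 3.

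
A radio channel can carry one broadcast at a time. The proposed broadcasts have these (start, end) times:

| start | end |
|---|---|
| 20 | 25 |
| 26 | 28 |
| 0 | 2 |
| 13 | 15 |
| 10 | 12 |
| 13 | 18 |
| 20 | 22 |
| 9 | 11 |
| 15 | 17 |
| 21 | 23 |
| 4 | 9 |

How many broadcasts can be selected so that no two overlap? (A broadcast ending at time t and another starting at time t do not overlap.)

7

By end time: (0,2), (4,9), (9,11), (10,12), (13,15), (15,17), (13,18), (20,22), (21,23), (20,25), (26,28).
Pick (0,2); next start ≥ 2 → (4,9); next start ≥ 9 → (9,11); next start ≥ 11 → (13,15); next start ≥ 15 → (15,17); next start ≥ 17 → (20,22); next start ≥ 22 → (26,28).
Selected 7 broadcasts.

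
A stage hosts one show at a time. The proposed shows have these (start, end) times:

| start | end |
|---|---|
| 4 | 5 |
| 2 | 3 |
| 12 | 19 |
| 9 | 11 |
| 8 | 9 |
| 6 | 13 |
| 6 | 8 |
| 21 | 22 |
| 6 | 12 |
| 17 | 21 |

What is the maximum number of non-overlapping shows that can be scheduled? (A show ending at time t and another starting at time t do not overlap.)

7

Greedy by earliest finish: after sorting by end time, pick each interval compatible with the last pick.
Sorted by end: (2,3)  (4,5)  (6,8)  (8,9)  (9,11)  (6,12)  (6,13)  (12,19)  (17,21)  (21,22)
take (2,3); take (4,5); take (6,8); take (8,9); take (9,11); skip (6,12); take (12,19); skip (17,21); take (21,22).
Selected 7 shows.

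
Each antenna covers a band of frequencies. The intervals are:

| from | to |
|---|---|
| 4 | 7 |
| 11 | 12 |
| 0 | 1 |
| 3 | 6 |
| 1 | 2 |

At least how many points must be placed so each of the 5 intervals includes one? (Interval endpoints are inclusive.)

Sorted: [0,1] [1,2] [3,6] [4,7] [11,12]
{[0,1],[1,2]} hit by 1; {[3,6],[4,7]} hit by 6; {[11,12]} hit by 12.
Points: 1, 6, 12 (3 total).

3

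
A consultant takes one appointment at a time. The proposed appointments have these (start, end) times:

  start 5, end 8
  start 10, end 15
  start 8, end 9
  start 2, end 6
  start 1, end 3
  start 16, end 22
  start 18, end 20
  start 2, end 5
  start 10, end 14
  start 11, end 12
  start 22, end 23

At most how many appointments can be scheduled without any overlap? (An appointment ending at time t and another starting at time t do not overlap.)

6

Greedy by earliest finish: after sorting by end time, pick each interval compatible with the last pick.
By end time: (1,3), (2,5), (2,6), (5,8), (8,9), (11,12), (10,14), (10,15), (18,20), (16,22), (22,23).
Pick (1,3); next start ≥ 3 → (5,8); next start ≥ 8 → (8,9); next start ≥ 9 → (11,12); next start ≥ 12 → (18,20); next start ≥ 20 → (22,23).
Selected 6 appointments.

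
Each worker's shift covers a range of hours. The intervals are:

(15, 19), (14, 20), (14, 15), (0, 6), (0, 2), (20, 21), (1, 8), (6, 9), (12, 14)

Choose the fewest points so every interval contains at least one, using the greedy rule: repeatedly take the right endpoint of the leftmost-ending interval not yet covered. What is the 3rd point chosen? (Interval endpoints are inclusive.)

Sort by right endpoint; whenever an interval is uncovered, place a point at its right end.
By right end: [0,2]  [0,6]  [1,8]  [6,9]  [12,14]  [14,15]  [15,19]  [14,20]  [20,21]
[0,2] uncovered → point at 2; [6,9] uncovered → point at 9; [12,14] uncovered → point at 14; [15,19] uncovered → point at 19; [20,21] uncovered → point at 21.
Points: 2, 9, 14, 19, 21 (5 total).

14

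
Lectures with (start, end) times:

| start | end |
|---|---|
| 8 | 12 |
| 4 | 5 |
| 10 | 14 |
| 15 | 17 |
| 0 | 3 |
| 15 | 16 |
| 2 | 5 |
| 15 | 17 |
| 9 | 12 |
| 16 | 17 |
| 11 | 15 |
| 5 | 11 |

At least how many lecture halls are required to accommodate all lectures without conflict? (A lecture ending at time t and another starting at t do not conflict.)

Count concurrent intervals with a sweep; the peak is the room count.
Events (time:±→running): 0:+→1 2:+→2 3:-→1 4:+→2 5:-→1 5:-→0 5:+→1 8:+→2 9:+→3 10:+→4 … peak 4.

4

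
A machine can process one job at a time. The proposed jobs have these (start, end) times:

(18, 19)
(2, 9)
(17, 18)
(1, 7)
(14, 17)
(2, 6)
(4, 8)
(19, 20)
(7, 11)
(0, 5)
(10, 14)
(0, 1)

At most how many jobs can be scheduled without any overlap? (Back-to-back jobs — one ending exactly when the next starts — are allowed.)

7

Order by finish time; keep every interval that doesn't clash with the previous kept one.
By end time: (0,1), (0,5), (2,6), (1,7), (4,8), (2,9), (7,11), (10,14), (14,17), (17,18), (18,19), (19,20).
Pick (0,1); next start ≥ 1 → (2,6); next start ≥ 6 → (7,11); next start ≥ 11 → (14,17); next start ≥ 17 → (17,18); next start ≥ 18 → (18,19); next start ≥ 19 → (19,20).
Selected 7 jobs.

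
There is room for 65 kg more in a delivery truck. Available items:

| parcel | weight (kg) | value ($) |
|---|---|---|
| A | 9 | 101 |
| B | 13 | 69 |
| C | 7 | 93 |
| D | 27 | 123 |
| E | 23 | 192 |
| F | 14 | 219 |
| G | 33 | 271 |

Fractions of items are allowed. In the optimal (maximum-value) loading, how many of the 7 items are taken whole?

Greedy by value/weight ratio, highest first.
Order: F (219/14=15.64) > C (93/7=13.29) > A (101/9=11.22) > E (192/23=8.35) > G (271/33=8.21) > B (69/13=5.31) > D (123/27=4.56)
Fill: take F (14 @ 219) → take C (7 @ 93) → take A (9 @ 101) → take E (23 @ 192) → take 12/33 of G → 98.55; 65/65 used.
4 item(s) taken whole; one partial (take 12/33 of G).

4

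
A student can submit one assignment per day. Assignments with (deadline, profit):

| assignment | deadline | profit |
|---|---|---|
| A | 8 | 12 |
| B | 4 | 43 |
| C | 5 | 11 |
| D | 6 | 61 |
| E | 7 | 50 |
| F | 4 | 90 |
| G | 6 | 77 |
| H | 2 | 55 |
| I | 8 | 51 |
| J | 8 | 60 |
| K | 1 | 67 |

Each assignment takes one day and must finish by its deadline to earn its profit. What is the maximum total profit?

Sort by profit descending; place each in the latest free slot ≤ its deadline.
By profit: F(d4,90), G(d6,77), K(d1,67), D(d6,61), J(d8,60), H(d2,55), I(d8,51), E(d7,50), B(d4,43), A(d8,12), C(d5,11)
F→slot 4; G→slot 6; K→slot 1; D→slot 5; J→slot 8; H→slot 2; I→slot 7; E→slot 3; B skipped; A skipped; C skipped.
Profit = 67 + 55 + 50 + 90 + 61 + 77 + 51 + 60 = 511

511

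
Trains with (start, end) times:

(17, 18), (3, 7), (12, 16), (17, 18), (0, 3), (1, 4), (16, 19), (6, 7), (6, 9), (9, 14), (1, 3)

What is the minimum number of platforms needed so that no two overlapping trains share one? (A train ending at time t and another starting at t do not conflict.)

Count concurrent intervals with a sweep; the peak is the room count.
starts: [0, 1, 1, 3, 6, 6, 9, 12, 16, 17, 17]
ends:   [3, 3, 4, 7, 7, 9, 14, 16, 18, 18, 19]
s0→1 s1→2 s1→3  — peak 3.

3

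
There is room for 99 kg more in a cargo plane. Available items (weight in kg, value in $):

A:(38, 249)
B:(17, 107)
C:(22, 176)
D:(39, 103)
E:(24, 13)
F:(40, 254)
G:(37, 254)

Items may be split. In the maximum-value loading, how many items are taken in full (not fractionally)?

Sort by value per unit weight and fill in that order.
Order: C (176/22=8.00) > G (254/37=6.86) > A (249/38=6.55) > F (254/40=6.35) > B (107/17=6.29) > D (103/39=2.64) > E (13/24=0.54)
Fill: take C (22 @ 176) → take G (37 @ 254) → take A (38 @ 249) → take 2/40 of F → 12.70; 99/99 used.
3 item(s) taken whole; one partial (take 2/40 of F).

3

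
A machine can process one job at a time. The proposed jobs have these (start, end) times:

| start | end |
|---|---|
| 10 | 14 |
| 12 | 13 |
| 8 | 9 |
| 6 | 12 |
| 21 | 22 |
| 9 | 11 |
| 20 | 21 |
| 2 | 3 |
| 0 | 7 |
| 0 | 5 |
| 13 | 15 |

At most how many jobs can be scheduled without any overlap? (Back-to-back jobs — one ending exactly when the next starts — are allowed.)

Sorted by end: (2,3)  (0,5)  (0,7)  (8,9)  (9,11)  (6,12)  (12,13)  (10,14)  (13,15)  (20,21)  (21,22)
take (2,3); skip (0,5); skip (0,7); take (8,9); take (9,11); take (12,13); take (13,15); take (20,21); take (21,22).
Selected 7 jobs.

7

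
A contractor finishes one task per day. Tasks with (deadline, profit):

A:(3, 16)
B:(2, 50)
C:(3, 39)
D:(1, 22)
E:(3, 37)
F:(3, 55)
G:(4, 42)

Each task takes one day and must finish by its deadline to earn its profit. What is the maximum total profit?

186

Sort by profit descending; place each in the latest free slot ≤ its deadline.
By profit: F(d3,55), B(d2,50), G(d4,42), C(d3,39), E(d3,37), D(d1,22), A(d3,16)
F→slot 3; B→slot 2; G→slot 4; C→slot 1; E skipped; D skipped; A skipped.
Profit = 39 + 50 + 55 + 42 = 186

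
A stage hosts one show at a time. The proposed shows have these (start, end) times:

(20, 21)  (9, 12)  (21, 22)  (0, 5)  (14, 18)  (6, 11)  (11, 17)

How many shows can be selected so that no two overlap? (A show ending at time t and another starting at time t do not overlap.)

Sorted by end: (0,5)  (6,11)  (9,12)  (11,17)  (14,18)  (20,21)  (21,22)
take (0,5); take (6,11); take (11,17); take (20,21); take (21,22).
Selected 5 shows.

5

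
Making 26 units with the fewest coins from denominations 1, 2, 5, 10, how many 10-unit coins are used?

26 − 2×10→6 − 1×5→1 − 1×1→0
Count of 10: 2

2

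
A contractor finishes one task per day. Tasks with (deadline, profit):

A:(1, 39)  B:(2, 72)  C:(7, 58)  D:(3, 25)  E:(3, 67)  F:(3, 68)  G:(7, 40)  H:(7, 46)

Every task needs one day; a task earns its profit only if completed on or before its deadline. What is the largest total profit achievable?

Take jobs in profit order; each goes to the latest open slot no later than its deadline.
Profit order: B=72 F=68 E=67 C=58 H=46 G=40 A=39 D=25
Assign: B→slot 2, F→slot 3, E→slot 1, C→slot 7, H→slot 6, G→slot 5, A skipped, D skipped.
Slots: [1:E] [2:B] [3:F] [5:G] [6:H] [7:C]
Profit = 67 + 72 + 68 + 40 + 46 + 58 = 351

351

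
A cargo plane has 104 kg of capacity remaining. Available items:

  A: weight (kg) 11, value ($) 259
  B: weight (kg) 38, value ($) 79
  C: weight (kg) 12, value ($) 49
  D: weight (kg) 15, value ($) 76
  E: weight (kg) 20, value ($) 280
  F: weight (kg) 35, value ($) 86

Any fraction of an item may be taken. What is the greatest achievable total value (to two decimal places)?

772.87

Greedy by value/weight ratio, highest first.
Ratios (sorted): A 23.55, E 14.00, D 5.07, C 4.08, F 2.46, B 2.08
take A (11 @ 259); take E (20 @ 280); take D (15 @ 76); take C (12 @ 49); take F (35 @ 86); take 11/38 of B → 22.87. Capacity used 104/104.
Total value = 772.87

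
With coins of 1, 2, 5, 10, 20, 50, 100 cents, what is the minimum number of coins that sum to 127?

127 − 1×100→27 − 1×20→7 − 1×5→2 − 1×2→0
Total coins = 1 + 1 + 1 + 1 = 4

4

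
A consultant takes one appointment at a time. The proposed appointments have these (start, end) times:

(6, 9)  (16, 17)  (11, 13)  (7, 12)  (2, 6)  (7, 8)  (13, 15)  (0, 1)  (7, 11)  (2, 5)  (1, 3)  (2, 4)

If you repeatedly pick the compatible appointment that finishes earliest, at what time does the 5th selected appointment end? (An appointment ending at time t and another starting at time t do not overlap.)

By end time: (0,1), (1,3), (2,4), (2,5), (2,6), (7,8), (6,9), (7,11), (7,12), (11,13), (13,15), (16,17).
Pick (0,1); next start ≥ 1 → (1,3); next start ≥ 3 → (7,8); next start ≥ 8 → (11,13); next start ≥ 13 → (13,15); next start ≥ 15 → (16,17).
Selected: (0,1) (1,3) (7,8) (11,13) (13,15) (16,17)

15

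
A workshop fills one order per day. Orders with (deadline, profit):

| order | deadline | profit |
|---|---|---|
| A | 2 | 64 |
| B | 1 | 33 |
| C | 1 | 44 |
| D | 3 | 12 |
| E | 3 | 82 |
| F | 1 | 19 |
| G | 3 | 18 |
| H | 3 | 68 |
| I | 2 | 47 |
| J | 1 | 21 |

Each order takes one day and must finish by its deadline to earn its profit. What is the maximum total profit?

Profit order: E=82 H=68 A=64 I=47 C=44 B=33 J=21 F=19 G=18 D=12
Assign: E→slot 3, H→slot 2, A→slot 1, I skipped, C skipped, B skipped, J skipped, F skipped, G skipped, D skipped.
Slots: [1:A] [2:H] [3:E]
Profit = 64 + 68 + 82 = 214

214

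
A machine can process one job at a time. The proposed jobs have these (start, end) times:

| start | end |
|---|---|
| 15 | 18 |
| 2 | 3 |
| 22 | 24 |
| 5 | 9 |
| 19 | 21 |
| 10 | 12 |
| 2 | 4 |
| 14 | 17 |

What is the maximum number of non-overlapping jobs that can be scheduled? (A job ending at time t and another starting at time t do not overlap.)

6

Greedy by earliest finish: after sorting by end time, pick each interval compatible with the last pick.
By end time: (2,3), (2,4), (5,9), (10,12), (14,17), (15,18), (19,21), (22,24).
Pick (2,3); next start ≥ 3 → (5,9); next start ≥ 9 → (10,12); next start ≥ 12 → (14,17); next start ≥ 17 → (19,21); next start ≥ 21 → (22,24).
Selected 6 jobs.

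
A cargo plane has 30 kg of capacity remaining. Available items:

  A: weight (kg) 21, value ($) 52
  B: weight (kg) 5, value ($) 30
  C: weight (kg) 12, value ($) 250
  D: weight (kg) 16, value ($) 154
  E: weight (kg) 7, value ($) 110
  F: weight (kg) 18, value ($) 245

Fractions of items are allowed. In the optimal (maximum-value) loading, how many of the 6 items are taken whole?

Ratios (sorted): C 20.83, E 15.71, F 13.61, D 9.62, B 6.00, A 2.48
take C (12 @ 250); take E (7 @ 110); take 11/18 of F → 149.72. Capacity used 30/30.
2 item(s) taken whole; one partial (take 11/18 of F).

2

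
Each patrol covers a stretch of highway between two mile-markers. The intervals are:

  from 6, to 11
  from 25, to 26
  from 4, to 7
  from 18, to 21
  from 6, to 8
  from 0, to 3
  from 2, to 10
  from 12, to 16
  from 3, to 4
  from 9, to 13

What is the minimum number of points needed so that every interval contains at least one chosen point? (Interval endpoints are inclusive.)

5

Sorted: [0,3] [3,4] [4,7] [6,8] [2,10] [6,11] [9,13] [12,16] [18,21] [25,26]
{[0,3],[3,4]} hit by 3; {[4,7],[6,8],[2,10],[6,11]} hit by 7; {[9,13],[12,16]} hit by 13; {[18,21]} hit by 21; {[25,26]} hit by 26.
Points: 3, 7, 13, 21, 26 (5 total).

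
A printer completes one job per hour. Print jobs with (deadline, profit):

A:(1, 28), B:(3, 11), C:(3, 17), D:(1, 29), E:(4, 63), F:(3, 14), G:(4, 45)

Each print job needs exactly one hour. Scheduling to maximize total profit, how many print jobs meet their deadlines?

Sort by profit descending; place each in the latest free slot ≤ its deadline.
Profit order: E=63 G=45 D=29 A=28 C=17 F=14 B=11
Assign: E→slot 4, G→slot 3, D→slot 1, A skipped, C→slot 2, F skipped, B skipped.
Slots: [1:D] [2:C] [3:G] [4:E]
4 of 7 scheduled.

4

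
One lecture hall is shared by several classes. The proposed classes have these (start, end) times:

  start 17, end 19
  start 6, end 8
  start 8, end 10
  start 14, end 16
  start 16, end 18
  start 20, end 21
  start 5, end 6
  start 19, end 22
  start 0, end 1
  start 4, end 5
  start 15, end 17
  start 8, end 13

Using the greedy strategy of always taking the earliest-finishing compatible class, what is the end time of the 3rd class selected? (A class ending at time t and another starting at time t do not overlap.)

6

Sort by end time and greedily take each interval whose start is ≥ the last chosen end.
By end time: (0,1), (4,5), (5,6), (6,8), (8,10), (8,13), (14,16), (15,17), (16,18), (17,19), (20,21), (19,22).
Pick (0,1); next start ≥ 1 → (4,5); next start ≥ 5 → (5,6); next start ≥ 6 → (6,8); next start ≥ 8 → (8,10); next start ≥ 10 → (14,16); next start ≥ 16 → (16,18); next start ≥ 18 → (20,21).
Selected: (0,1) (4,5) (5,6) (6,8) (8,10) (14,16) (16,18) (20,21)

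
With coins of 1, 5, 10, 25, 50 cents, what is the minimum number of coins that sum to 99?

99 − 1×50→49 − 1×25→24 − 2×10→4 − 4×1→0
Total coins = 1 + 1 + 2 + 4 = 8

8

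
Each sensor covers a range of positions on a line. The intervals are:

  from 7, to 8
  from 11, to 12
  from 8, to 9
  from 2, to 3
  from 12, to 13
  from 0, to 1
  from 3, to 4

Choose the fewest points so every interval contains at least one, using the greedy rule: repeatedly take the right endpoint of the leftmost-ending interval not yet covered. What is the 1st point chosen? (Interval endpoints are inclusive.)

1

Process intervals by earliest right end; each time one isn't hit yet, stab at its right endpoint.
By right end: [0,1]  [2,3]  [3,4]  [7,8]  [8,9]  [11,12]  [12,13]
[0,1] uncovered → point at 1; [2,3] uncovered → point at 3; [7,8] uncovered → point at 8; [11,12] uncovered → point at 12.
Points: 1, 3, 8, 12 (4 total).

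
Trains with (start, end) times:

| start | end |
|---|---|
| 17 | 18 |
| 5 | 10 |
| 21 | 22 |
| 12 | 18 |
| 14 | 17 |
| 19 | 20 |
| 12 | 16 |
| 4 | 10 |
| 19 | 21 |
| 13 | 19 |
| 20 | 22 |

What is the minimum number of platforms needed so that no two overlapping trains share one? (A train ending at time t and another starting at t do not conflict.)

Events (time:±→running): 4:+→1 5:+→2 10:-→1 10:-→0 12:+→1 12:+→2 13:+→3 14:+→4 … peak 4.

4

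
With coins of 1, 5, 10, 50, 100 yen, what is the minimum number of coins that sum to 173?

Use the largest denomination that fits, subtract, and repeat.
173 = 1×100 + 1×50 + 2×10 + 3×1
Total coins = 1 + 1 + 2 + 3 = 7

7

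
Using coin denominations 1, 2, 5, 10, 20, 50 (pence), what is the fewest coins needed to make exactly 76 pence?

Use the largest denomination that fits, subtract, and repeat.
76 − 1×50→26 − 1×20→6 − 1×5→1 − 1×1→0
Total coins = 1 + 1 + 1 + 1 = 4

4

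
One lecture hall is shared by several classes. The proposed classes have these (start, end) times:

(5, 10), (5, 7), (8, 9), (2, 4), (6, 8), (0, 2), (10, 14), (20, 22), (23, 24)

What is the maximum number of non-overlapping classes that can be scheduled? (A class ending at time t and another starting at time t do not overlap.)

7

Sorted by end: (0,2)  (2,4)  (5,7)  (6,8)  (8,9)  (5,10)  (10,14)  (20,22)  (23,24)
take (0,2); take (2,4); take (5,7); take (8,9); skip (5,10); take (10,14); take (20,22); take (23,24).
Selected 7 classes.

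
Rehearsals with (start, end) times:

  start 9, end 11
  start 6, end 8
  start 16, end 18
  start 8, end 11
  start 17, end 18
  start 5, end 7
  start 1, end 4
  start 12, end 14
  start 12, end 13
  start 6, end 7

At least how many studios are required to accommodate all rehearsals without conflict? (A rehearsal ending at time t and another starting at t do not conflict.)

3

Count concurrent intervals with a sweep; the peak is the room count.
starts: [1, 5, 6, 6, 8, 9, 12, 12, 16, 17]
ends:   [4, 7, 7, 8, 11, 11, 13, 14, 18, 18]
s1→1 e4→0 s5→1 s6→2 s6→3  — peak 3.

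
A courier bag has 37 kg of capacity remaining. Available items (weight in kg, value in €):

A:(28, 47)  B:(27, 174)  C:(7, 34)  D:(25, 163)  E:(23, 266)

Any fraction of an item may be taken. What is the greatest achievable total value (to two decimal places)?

Ratios (sorted): E 11.57, D 6.52, B 6.44, C 4.86, A 1.68
take E (23 @ 266); take 14/25 of D → 91.28. Capacity used 37/37.
Total value = 357.28

357.28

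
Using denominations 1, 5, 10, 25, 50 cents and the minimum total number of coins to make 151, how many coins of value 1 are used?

151 = 3×50 + 1×1
Count of 1: 1

1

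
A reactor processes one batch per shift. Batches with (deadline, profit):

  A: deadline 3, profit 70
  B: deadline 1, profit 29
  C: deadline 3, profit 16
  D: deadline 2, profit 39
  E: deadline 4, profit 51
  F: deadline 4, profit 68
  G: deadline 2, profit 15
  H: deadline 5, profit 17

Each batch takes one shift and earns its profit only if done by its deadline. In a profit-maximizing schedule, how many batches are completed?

By profit: A(d3,70), F(d4,68), E(d4,51), D(d2,39), B(d1,29), H(d5,17), C(d3,16), G(d2,15)
A→slot 3; F→slot 4; E→slot 2; D→slot 1; B skipped; H→slot 5; C skipped; G skipped.
5 of 8 scheduled.

5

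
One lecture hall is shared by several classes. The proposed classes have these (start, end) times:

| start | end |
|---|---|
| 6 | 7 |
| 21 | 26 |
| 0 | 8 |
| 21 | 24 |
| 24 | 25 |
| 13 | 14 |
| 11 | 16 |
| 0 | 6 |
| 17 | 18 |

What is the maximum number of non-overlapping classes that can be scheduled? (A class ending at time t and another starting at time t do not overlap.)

6

Sorted by end: (0,6)  (6,7)  (0,8)  (13,14)  (11,16)  (17,18)  (21,24)  (24,25)  (21,26)
take (0,6); take (6,7); take (13,14); skip (11,16); take (17,18); take (21,24); take (24,25).
Selected 6 classes.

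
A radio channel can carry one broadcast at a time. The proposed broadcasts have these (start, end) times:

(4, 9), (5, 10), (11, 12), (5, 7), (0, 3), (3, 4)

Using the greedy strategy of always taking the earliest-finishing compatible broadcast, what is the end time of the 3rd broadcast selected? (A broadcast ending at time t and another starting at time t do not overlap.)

7

Order by finish time; keep every interval that doesn't clash with the previous kept one.
By end time: (0,3), (3,4), (5,7), (4,9), (5,10), (11,12).
Pick (0,3); next start ≥ 3 → (3,4); next start ≥ 4 → (5,7); next start ≥ 7 → (11,12).
Selected: (0,3) (3,4) (5,7) (11,12)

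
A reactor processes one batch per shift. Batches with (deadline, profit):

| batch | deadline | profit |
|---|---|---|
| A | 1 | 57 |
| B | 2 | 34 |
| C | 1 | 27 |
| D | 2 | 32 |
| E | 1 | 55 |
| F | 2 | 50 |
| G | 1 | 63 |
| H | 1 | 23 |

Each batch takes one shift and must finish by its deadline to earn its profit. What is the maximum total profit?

By profit: G(d1,63), A(d1,57), E(d1,55), F(d2,50), B(d2,34), D(d2,32), C(d1,27), H(d1,23)
G→slot 1; A skipped; E skipped; F→slot 2; B skipped; D skipped; C skipped; H skipped.
Profit = 63 + 50 = 113

113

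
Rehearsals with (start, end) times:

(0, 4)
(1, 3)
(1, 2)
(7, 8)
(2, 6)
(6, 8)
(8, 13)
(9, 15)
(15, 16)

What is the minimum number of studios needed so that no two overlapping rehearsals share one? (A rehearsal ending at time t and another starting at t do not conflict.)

starts: [0, 1, 1, 2, 6, 7, 8, 9, 15]
ends:   [2, 3, 4, 6, 8, 8, 13, 15, 16]
s0→1 s1→2 s1→3  — peak 3.

3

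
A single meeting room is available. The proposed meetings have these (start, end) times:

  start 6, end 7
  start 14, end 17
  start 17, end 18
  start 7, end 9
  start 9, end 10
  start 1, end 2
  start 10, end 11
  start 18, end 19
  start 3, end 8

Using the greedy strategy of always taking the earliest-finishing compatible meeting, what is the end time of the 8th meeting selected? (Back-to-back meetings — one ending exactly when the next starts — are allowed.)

19

Sorted by end: (1,2)  (6,7)  (3,8)  (7,9)  (9,10)  (10,11)  (14,17)  (17,18)  (18,19)
take (1,2); take (6,7); skip (3,8); take (7,9); take (9,10); take (10,11); take (14,17); take (17,18); take (18,19).
Selected: (1,2) (6,7) (7,9) (9,10) (10,11) (14,17) (17,18) (18,19)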